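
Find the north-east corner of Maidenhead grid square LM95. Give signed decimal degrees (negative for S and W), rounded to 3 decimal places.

Field L=11, M=12: +11·20° lon, +12·10° lat → SW at lon 40°, lat 30°.
Square 9, 5: +9·2° lon, +5·1° lat → SW at lon 58°, lat 35°.
Cell spans 2° lon × 1° lat. NE corner is SW corner plus one full cell.
latitude 36.000, longitude 60.000.

36.000, 60.000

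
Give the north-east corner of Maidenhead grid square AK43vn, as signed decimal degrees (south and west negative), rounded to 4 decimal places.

Field A=0, K=10: +0·20° lon, +10·10° lat → SW at lon -180°, lat 10°.
Square 4, 3: +4·2° lon, +3·1° lat → SW at lon -172°, lat 13°.
Subsquare v=21, n=13: +21·0.0833333° lon, +13·0.0416667° lat → SW at lon -170.25°, lat 13.5417°.
Cell spans 0.0833333° lon × 0.0416667° lat. NE corner is SW corner plus one full cell.
latitude 13.5833, longitude -170.1667.

13.5833, -170.1667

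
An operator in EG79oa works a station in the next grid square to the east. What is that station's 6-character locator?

Longitude subsquare o = 14; +1 → 15 = p.
The latitude characters are unchanged.

EG79pa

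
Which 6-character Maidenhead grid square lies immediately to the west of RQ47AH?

RQ37xh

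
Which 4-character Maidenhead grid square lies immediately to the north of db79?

DC70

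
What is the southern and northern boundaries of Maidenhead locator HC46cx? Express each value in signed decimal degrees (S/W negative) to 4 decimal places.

-63.0417, -63.0000

Field H=7, C=2: +7·20° lon, +2·10° lat → SW at lon -40°, lat -70°.
Square 4, 6: +4·2° lon, +6·1° lat → SW at lon -32°, lat -64°.
Subsquare c=2, x=23: +2·0.0833333° lon, +23·0.0416667° lat → SW at lon -31.8333°, lat -63.0417°.
Cell spans 0.0833333° lon × 0.0416667° lat.
south -63.0417, north -63.0000.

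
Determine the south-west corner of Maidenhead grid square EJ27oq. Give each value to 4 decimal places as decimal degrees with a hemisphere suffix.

Field E=4, J=9: +4·20° lon, +9·10° lat → SW at lon -100°, lat 0°.
Square 2, 7: +2·2° lon, +7·1° lat → SW at lon -96°, lat 7°.
Subsquare o=14, q=16: +14·0.0833333° lon, +16·0.0416667° lat → SW at lon -94.8333°, lat 7.66667°.
latitude 7.6667° N, longitude 94.8333° W.

7.6667° N, 94.8333° W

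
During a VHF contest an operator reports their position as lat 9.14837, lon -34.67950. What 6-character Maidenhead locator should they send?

HJ29pd

Offset from 180°W / 90°S: lon 145.3205°, lat 99.1484°.
Field (20°×10°, letters A–R): 145.3205/20 → 7 → H, 99.1484/10 → 9 → J; chars HJ.
Square (2°×1°, digits 0–9): 5.3205/2 → 2, 9.1484/1 → 9; chars 29.
Subsquare (5′×2.5′, letters a–x): 1.3205/0.0833333 → 15 → p, 0.1484/0.0416667 → 3 → d; chars pd.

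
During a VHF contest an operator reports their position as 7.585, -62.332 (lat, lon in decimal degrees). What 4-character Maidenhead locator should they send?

Shift to the Maidenhead origin (180°W, 90°S): lon 117.67, lat 97.58.
Field (20°×10°, letters A–R): 117.67/20 → 5 → F, 97.58/10 → 9 → J; chars FJ.
Square (2°×1°, digits 0–9): 17.67/2 → 8, 7.58/1 → 7; chars 87.

FJ87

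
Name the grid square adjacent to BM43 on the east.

BM53

Longitude square 4; +1 → 5.
The latitude characters are unchanged.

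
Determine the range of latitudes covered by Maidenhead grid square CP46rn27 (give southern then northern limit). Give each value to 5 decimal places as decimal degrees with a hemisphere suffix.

66.57083° N, 66.57500° N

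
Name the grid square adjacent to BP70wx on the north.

BP71wa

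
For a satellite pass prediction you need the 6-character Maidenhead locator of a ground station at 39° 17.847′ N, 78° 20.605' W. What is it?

Offset from 180°W / 90°S: lon 101.6566°, lat 129.2974°.
Field: 101.6566/20 → 5 → F, 129.2974/10 → 12 → M; chars FM.
Square: 1.6566/2 → 0, 9.2974/1 → 9; chars 09.
Subsquare: 1.6566/0.0833333 → 19 → t, 0.2974/0.0416667 → 7 → h; chars th.

FM09th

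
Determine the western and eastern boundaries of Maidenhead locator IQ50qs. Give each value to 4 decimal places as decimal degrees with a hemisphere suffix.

Field I=8, Q=16: +8·20° lon, +16·10° lat → SW at lon -20°, lat 70°.
Square 5, 0: +5·2° lon, +0·1° lat → SW at lon -10°, lat 70°.
Subsquare q=16, s=18: +16·0.0833333° lon, +18·0.0416667° lat → SW at lon -8.66667°, lat 70.75°.
Cell spans 0.0833333° lon × 0.0416667° lat.
west 8.6667° W, east 8.5833° W.

8.6667° W, 8.5833° W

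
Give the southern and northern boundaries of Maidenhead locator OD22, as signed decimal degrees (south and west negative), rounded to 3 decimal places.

-58.000, -57.000

Field O=14, D=3: +14·20° lon, +3·10° lat → SW at lon 100°, lat -60°.
Square 2, 2: +2·2° lon, +2·1° lat → SW at lon 104°, lat -58°.
Cell spans 2° lon × 1° lat.
south -58.000, north -57.000.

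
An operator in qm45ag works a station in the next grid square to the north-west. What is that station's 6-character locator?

QM35xh

Longitude subsquare a = 0; −1 → -1, wraps to 23 = x, carry into square.
Longitude square 4; −1 → 3.
Latitude subsquare g = 6; +1 → 7 = h.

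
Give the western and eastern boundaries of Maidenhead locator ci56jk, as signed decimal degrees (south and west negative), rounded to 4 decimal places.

-129.2500, -129.1667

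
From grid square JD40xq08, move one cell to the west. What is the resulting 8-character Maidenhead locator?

JD40wq98

Longitude extended square 0; −1 → -1, wraps to 9, carry into subsquare.
Longitude subsquare x = 23; −1 → 22 = w.
The latitude characters are unchanged.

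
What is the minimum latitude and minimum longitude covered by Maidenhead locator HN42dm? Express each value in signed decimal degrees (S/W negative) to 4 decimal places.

42.5000, -31.7500

Field H=7, N=13: +7·20° lon, +13·10° lat → SW at lon -40°, lat 40°.
Square 4, 2: +4·2° lon, +2·1° lat → SW at lon -32°, lat 42°.
Subsquare d=3, m=12: +3·0.0833333° lon, +12·0.0416667° lat → SW at lon -31.75°, lat 42.5°.
latitude 42.5000, longitude -31.7500.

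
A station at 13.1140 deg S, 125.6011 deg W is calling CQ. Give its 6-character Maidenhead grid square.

CH76ev

Shift to the Maidenhead origin (180°W, 90°S): lon 54.3989, lat 76.8860.
Field: 54.3989/20 → 2 → C, 76.8860/10 → 7 → H; chars CH.
Square: 14.3989/2 → 7, 6.8860/1 → 6; chars 76.
Subsquare: 0.3989/0.0833333 → 4 → e, 0.8860/0.0416667 → 21 → v; chars ev.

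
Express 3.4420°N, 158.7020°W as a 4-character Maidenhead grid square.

BJ03

Shift to the Maidenhead origin (180°W, 90°S): lon 21.30, lat 93.44.
Field (20°×10°, letters A–R): 21.30/20 → 1 → B, 93.44/10 → 9 → J; chars BJ.
Square (2°×1°, digits 0–9): 1.30/2 → 0, 3.44/1 → 3; chars 03.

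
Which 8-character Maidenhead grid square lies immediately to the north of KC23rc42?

KC23rc43

Latitude extended square 2; +1 → 3.
The longitude characters are unchanged.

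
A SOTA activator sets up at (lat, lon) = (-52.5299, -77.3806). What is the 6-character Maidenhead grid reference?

Add 180° to longitude and 90° to latitude: 102.6194, 37.4701.
Field: lon ⌊102.6194/20⌋ = 5 → F; lat ⌊37.4701/10⌋ = 3 → D.
Square: lon ⌊2.6194/2⌋ = 1; lat ⌊7.4701/1⌋ = 7.
Subsquare: lon ⌊0.6194/0.0833333⌋ = 7 → h; lat ⌊0.4701/0.0416667⌋ = 11 → l.

FD17hl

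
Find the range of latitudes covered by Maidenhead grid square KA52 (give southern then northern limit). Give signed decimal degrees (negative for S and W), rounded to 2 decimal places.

-88.00, -87.00

Field K=10, A=0: +10·20° lon, +0·10° lat → SW at lon 20°, lat -90°.
Square 5, 2: +5·2° lon, +2·1° lat → SW at lon 30°, lat -88°.
Cell spans 2° lon × 1° lat.
south -88.00, north -87.00.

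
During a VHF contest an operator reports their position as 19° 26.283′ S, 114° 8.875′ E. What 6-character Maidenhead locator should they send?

OH70bn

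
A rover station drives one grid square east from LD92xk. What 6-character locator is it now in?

Longitude subsquare x = 23; +1 → 24, wraps to 0 = a, carry into square.
Longitude square 9; +1 → 10, wraps to 0, carry into field.
Longitude field L = 11; +1 → 12 = M.
The latitude characters are unchanged.

MD02ak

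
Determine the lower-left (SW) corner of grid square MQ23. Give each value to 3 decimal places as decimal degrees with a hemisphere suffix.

73.000° N, 64.000° E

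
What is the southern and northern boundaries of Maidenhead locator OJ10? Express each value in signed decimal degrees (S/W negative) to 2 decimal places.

0.00, 1.00

Field O=14, J=9: +14·20° lon, +9·10° lat → SW at lon 100°, lat 0°.
Square 1, 0: +1·2° lon, +0·1° lat → SW at lon 102°, lat 0°.
Cell spans 2° lon × 1° lat.
south 0.00, north 1.00.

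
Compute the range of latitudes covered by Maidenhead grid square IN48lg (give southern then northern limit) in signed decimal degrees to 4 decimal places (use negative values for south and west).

48.2500, 48.2917

Field I=8, N=13: +8·20° lon, +13·10° lat → SW at lon -20°, lat 40°.
Square 4, 8: +4·2° lon, +8·1° lat → SW at lon -12°, lat 48°.
Subsquare l=11, g=6: +11·0.0833333° lon, +6·0.0416667° lat → SW at lon -11.0833°, lat 48.25°.
Cell spans 0.0833333° lon × 0.0416667° lat.
south 48.2500, north 48.2917.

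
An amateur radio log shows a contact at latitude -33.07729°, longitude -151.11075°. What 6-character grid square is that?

BF46kw

Shift to the Maidenhead origin (180°W, 90°S): lon 28.8893, lat 56.9227.
Field: lon ⌊28.8893/20⌋ = 1 → B; lat ⌊56.9227/10⌋ = 5 → F.
Square: lon ⌊8.8893/2⌋ = 4; lat ⌊6.9227/1⌋ = 6.
Subsquare: lon ⌊0.8893/0.0833333⌋ = 10 → k; lat ⌊0.9227/0.0416667⌋ = 22 → w.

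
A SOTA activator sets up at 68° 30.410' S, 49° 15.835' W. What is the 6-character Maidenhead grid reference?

Offset from 180°W / 90°S: lon 130.7361°, lat 21.4932°.
Field: 130.7361/20 → 6 → G, 21.4932/10 → 2 → C; chars GC.
Square: 10.7361/2 → 5, 1.4932/1 → 1; chars 51.
Subsquare: 0.7361/0.0833333 → 8 → i, 0.4932/0.0416667 → 11 → l; chars il.

GC51il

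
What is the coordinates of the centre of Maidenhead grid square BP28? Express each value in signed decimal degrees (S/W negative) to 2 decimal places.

Field B=1, P=15: +1·20° lon, +15·10° lat → SW at lon -160°, lat 60°.
Square 2, 8: +2·2° lon, +8·1° lat → SW at lon -156°, lat 68°.
Cell spans 2° lon × 1° lat. Centre is SW corner plus half of each.
latitude 68.50, longitude -155.00.

68.50, -155.00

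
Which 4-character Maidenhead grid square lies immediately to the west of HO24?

Longitude square 2; −1 → 1.
The latitude characters are unchanged.

HO14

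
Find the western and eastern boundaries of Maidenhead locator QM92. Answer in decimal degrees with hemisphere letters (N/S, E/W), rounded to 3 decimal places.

158.000° E, 160.000° E

Field Q=16, M=12: +16·20° lon, +12·10° lat → SW at lon 140°, lat 30°.
Square 9, 2: +9·2° lon, +2·1° lat → SW at lon 158°, lat 32°.
Cell spans 2° lon × 1° lat.
west 158.000° E, east 160.000° E.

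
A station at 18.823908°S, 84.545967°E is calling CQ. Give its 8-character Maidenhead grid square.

NH21ge52

Add 180° to longitude and 90° to latitude: 264.54597, 71.17609.
Field: lon ⌊264.54597/20⌋ = 13 → N; lat ⌊71.17609/10⌋ = 7 → H.
Square: lon ⌊4.54597/2⌋ = 2; lat ⌊1.17609/1⌋ = 1.
Subsquare: lon ⌊0.54597/0.0833333⌋ = 6 → g; lat ⌊0.17609/0.0416667⌋ = 4 → e.
Extended square: lon ⌊0.04597/0.00833333⌋ = 5; lat ⌊0.00943/0.00416667⌋ = 2.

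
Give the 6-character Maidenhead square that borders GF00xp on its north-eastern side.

GF10aq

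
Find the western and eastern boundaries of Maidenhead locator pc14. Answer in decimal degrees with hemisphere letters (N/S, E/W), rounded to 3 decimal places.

Field P=15, C=2: +15·20° lon, +2·10° lat → SW at lon 120°, lat -70°.
Square 1, 4: +1·2° lon, +4·1° lat → SW at lon 122°, lat -66°.
Cell spans 2° lon × 1° lat.
west 122.000° E, east 124.000° E.

122.000° E, 124.000° E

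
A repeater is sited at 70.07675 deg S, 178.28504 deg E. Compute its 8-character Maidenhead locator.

Add 180° to longitude and 90° to latitude: 358.28504, 19.92325.
Field: lon ⌊358.28504/20⌋ = 17 → R; lat ⌊19.92325/10⌋ = 1 → B.
Square: lon ⌊18.28504/2⌋ = 9; lat ⌊9.92325/1⌋ = 9.
Subsquare: lon ⌊0.28504/0.0833333⌋ = 3 → d; lat ⌊0.92325/0.0416667⌋ = 22 → w.
Extended square: lon ⌊0.03504/0.00833333⌋ = 4; lat ⌊0.00658/0.00416667⌋ = 1.

RB99dw41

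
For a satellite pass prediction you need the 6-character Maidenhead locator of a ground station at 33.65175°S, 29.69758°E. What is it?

KF46ui

Offset from 180°W / 90°S: lon 209.6976°, lat 56.3483°.
Field: 209.6976/20 → 10 → K, 56.3483/10 → 5 → F; chars KF.
Square: 9.6976/2 → 4, 6.3483/1 → 6; chars 46.
Subsquare: 1.6976/0.0833333 → 20 → u, 0.3483/0.0416667 → 8 → i; chars ui.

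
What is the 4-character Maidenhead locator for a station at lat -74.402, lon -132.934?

CB35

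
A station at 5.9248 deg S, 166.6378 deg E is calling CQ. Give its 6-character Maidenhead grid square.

RI34hb

Offset from 180°W / 90°S: lon 346.6378°, lat 84.0752°.
Field: lon ⌊346.6378/20⌋ = 17 → R; lat ⌊84.0752/10⌋ = 8 → I.
Square: lon ⌊6.6378/2⌋ = 3; lat ⌊4.0752/1⌋ = 4.
Subsquare: lon ⌊0.6378/0.0833333⌋ = 7 → h; lat ⌊0.0752/0.0416667⌋ = 1 → b.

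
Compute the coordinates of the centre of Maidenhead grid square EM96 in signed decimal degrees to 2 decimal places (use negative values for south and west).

36.50, -81.00

Field E=4, M=12: +4·20° lon, +12·10° lat → SW at lon -100°, lat 30°.
Square 9, 6: +9·2° lon, +6·1° lat → SW at lon -82°, lat 36°.
Cell spans 2° lon × 1° lat. Centre is SW corner plus half of each.
latitude 36.50, longitude -81.00.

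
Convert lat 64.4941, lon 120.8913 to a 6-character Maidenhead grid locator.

PP04kl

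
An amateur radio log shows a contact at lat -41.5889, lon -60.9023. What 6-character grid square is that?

FE98nj

Shift to the Maidenhead origin (180°W, 90°S): lon 119.0977, lat 48.4111.
Field (20°×10°, letters A–R): lon ⌊119.0977/20⌋ = 5 → F; lat ⌊48.4111/10⌋ = 4 → E.
Square (2°×1°, digits 0–9): lon ⌊19.0977/2⌋ = 9; lat ⌊8.4111/1⌋ = 8.
Subsquare (5′×2.5′, letters a–x): lon ⌊1.0977/0.0833333⌋ = 13 → n; lat ⌊0.4111/0.0416667⌋ = 9 → j.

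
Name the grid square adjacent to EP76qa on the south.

Latitude subsquare a = 0; −1 → -1, wraps to 23 = x, carry into square.
Latitude square 6; −1 → 5.
The longitude characters are unchanged.

EP75qx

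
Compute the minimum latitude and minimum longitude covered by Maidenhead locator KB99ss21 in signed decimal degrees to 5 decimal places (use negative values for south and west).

-70.24583, 39.51667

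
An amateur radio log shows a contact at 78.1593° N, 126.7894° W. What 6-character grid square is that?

CQ68od

Shift to the Maidenhead origin (180°W, 90°S): lon 53.2106, lat 168.1593.
Field: 53.2106/20 → 2 → C, 168.1593/10 → 16 → Q; chars CQ.
Square: 13.2106/2 → 6, 8.1593/1 → 8; chars 68.
Subsquare: 1.2106/0.0833333 → 14 → o, 0.1593/0.0416667 → 3 → d; chars od.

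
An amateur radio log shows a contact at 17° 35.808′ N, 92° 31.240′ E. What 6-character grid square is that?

NK67go

Add 180° to longitude and 90° to latitude: 272.5207, 107.5968.
Field: 272.5207/20 → 13 → N, 107.5968/10 → 10 → K; chars NK.
Square: 12.5207/2 → 6, 7.5968/1 → 7; chars 67.
Subsquare: 0.5207/0.0833333 → 6 → g, 0.5968/0.0416667 → 14 → o; chars go.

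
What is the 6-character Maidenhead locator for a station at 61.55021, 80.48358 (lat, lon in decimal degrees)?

NP01fn

Shift to the Maidenhead origin (180°W, 90°S): lon 260.4836, lat 151.5502.
Field: lon ⌊260.4836/20⌋ = 13 → N; lat ⌊151.5502/10⌋ = 15 → P.
Square: lon ⌊0.4836/2⌋ = 0; lat ⌊1.5502/1⌋ = 1.
Subsquare: lon ⌊0.4836/0.0833333⌋ = 5 → f; lat ⌊0.5502/0.0416667⌋ = 13 → n.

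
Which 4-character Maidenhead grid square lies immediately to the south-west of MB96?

MB85

Longitude square 9; −1 → 8.
Latitude square 6; −1 → 5.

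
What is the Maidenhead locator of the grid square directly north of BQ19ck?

BQ19cl

Latitude subsquare k = 10; +1 → 11 = l.
The longitude characters are unchanged.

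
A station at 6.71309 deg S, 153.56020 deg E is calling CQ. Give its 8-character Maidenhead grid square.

Add 180° to longitude and 90° to latitude: 333.56020, 83.28691.
Field: lon ⌊333.56020/20⌋ = 16 → Q; lat ⌊83.28691/10⌋ = 8 → I.
Square: lon ⌊13.56020/2⌋ = 6; lat ⌊3.28691/1⌋ = 3.
Subsquare: lon ⌊1.56020/0.0833333⌋ = 18 → s; lat ⌊0.28691/0.0416667⌋ = 6 → g.
Extended square: lon ⌊0.06020/0.00833333⌋ = 7; lat ⌊0.03691/0.00416667⌋ = 8.

QI63sg78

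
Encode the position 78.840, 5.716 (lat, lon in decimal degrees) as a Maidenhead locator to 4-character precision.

JQ28

Shift to the Maidenhead origin (180°W, 90°S): lon 185.72, lat 168.84.
Field: lon ⌊185.72/20⌋ = 9 → J; lat ⌊168.84/10⌋ = 16 → Q.
Square: lon ⌊5.72/2⌋ = 2; lat ⌊8.84/1⌋ = 8.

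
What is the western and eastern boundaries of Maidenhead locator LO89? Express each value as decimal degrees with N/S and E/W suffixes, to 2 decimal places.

Field L=11, O=14: +11·20° lon, +14·10° lat → SW at lon 40°, lat 50°.
Square 8, 9: +8·2° lon, +9·1° lat → SW at lon 56°, lat 59°.
Cell spans 2° lon × 1° lat.
west 56.00° E, east 58.00° E.

56.00° E, 58.00° E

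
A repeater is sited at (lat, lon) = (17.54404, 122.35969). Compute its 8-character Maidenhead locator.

Add 180° to longitude and 90° to latitude: 302.35969, 107.54404.
Field (20°×10°, letters A–R): 302.35969/20 → 15 → P, 107.54404/10 → 10 → K; chars PK.
Square (2°×1°, digits 0–9): 2.35969/2 → 1, 7.54404/1 → 7; chars 17.
Subsquare (5′×2.5′, letters a–x): 0.35969/0.0833333 → 4 → e, 0.54404/0.0416667 → 13 → n; chars en.
Extended square (30″×15″, digits 0–9): 0.02636/0.00833333 → 3, 0.00237/0.00416667 → 0; chars 30.

PK17en30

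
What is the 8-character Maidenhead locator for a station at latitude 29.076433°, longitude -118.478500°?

DL09sb28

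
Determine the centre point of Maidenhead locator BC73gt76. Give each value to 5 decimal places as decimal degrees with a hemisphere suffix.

Field B=1, C=2: +1·20° lon, +2·10° lat → SW at lon -160°, lat -70°.
Square 7, 3: +7·2° lon, +3·1° lat → SW at lon -146°, lat -67°.
Subsquare g=6, t=19: +6·0.0833333° lon, +19·0.0416667° lat → SW at lon -145.5°, lat -66.2083°.
Extended square 7, 6: +7·0.00833333° lon, +6·0.00416667° lat → SW at lon -145.442°, lat -66.1833°.
Cell spans 0.00833333° lon × 0.00416667° lat. Centre is SW corner plus half of each.
latitude 66.18125° S, longitude 145.43750° W.

66.18125° S, 145.43750° W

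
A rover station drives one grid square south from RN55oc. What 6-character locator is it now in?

Latitude subsquare c = 2; −1 → 1 = b.
The longitude characters are unchanged.

RN55ob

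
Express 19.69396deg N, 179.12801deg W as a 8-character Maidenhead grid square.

Add 180° to longitude and 90° to latitude: 0.87199, 109.69396.
Field: lon ⌊0.87199/20⌋ = 0 → A; lat ⌊109.69396/10⌋ = 10 → K.
Square: lon ⌊0.87199/2⌋ = 0; lat ⌊9.69396/1⌋ = 9.
Subsquare: lon ⌊0.87199/0.0833333⌋ = 10 → k; lat ⌊0.69396/0.0416667⌋ = 16 → q.
Extended square: lon ⌊0.03866/0.00833333⌋ = 4; lat ⌊0.02729/0.00416667⌋ = 6.

AK09kq46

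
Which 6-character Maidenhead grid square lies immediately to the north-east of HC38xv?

HC48aw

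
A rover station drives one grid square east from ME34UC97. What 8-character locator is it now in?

ME34vc07

Longitude extended square 9; +1 → 10, wraps to 0, carry into subsquare.
Longitude subsquare u = 20; +1 → 21 = v.
The latitude characters are unchanged.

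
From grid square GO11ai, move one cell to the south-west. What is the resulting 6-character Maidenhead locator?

GO01xh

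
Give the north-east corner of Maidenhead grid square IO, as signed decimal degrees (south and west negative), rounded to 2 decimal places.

60.00, 0.00

Field I=8, O=14: +8·20° lon, +14·10° lat → SW at lon -20°, lat 50°.
Cell spans 20° lon × 10° lat. NE corner is SW corner plus one full cell.
latitude 60.00, longitude 0.00.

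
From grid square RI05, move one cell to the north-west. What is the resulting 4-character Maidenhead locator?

QI96

Longitude square 0; −1 → -1, wraps to 9, carry into field.
Longitude field R = 17; −1 → 16 = Q.
Latitude square 5; +1 → 6.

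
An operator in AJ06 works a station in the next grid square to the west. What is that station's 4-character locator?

Longitude square 0; −1 → -1, wraps to 9, carry into field.
Longitude field A = 0; −1 → -1, wraps to 17 = R, wrapping around the antimeridian.
The latitude characters are unchanged.

RJ96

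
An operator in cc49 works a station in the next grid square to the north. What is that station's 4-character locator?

Latitude square 9; +1 → 10, wraps to 0, carry into field.
Latitude field C = 2; +1 → 3 = D.
The longitude characters are unchanged.

CD40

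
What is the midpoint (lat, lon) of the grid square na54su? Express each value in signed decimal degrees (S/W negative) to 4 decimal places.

-85.1458, 91.5417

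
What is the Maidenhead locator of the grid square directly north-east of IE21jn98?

Longitude extended square 9; +1 → 10, wraps to 0, carry into subsquare.
Longitude subsquare j = 9; +1 → 10 = k.
Latitude extended square 8; +1 → 9.

IE21kn09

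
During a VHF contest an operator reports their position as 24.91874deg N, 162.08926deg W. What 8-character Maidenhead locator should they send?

AL84ww90

Shift to the Maidenhead origin (180°W, 90°S): lon 17.91074, lat 114.91874.
Field: 17.91074/20 → 0 → A, 114.91874/10 → 11 → L; chars AL.
Square: 17.91074/2 → 8, 4.91874/1 → 4; chars 84.
Subsquare: 1.91074/0.0833333 → 22 → w, 0.91874/0.0416667 → 22 → w; chars ww.
Extended square: 0.07741/0.00833333 → 9, 0.00207/0.00416667 → 0; chars 90.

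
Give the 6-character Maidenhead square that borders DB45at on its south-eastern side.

Longitude subsquare a = 0; +1 → 1 = b.
Latitude subsquare t = 19; −1 → 18 = s.

DB45bs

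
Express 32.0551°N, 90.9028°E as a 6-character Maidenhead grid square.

NM52kb

Shift to the Maidenhead origin (180°W, 90°S): lon 270.9028, lat 122.0551.
Field: lon ⌊270.9028/20⌋ = 13 → N; lat ⌊122.0551/10⌋ = 12 → M.
Square: lon ⌊10.9028/2⌋ = 5; lat ⌊2.0551/1⌋ = 2.
Subsquare: lon ⌊0.9028/0.0833333⌋ = 10 → k; lat ⌊0.0551/0.0416667⌋ = 1 → b.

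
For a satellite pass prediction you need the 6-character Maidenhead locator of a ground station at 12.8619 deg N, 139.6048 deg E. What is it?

PK92tu

Add 180° to longitude and 90° to latitude: 319.6048, 102.8619.
Field: 319.6048/20 → 15 → P, 102.8619/10 → 10 → K; chars PK.
Square: 19.6048/2 → 9, 2.8619/1 → 2; chars 92.
Subsquare: 1.6048/0.0833333 → 19 → t, 0.8619/0.0416667 → 20 → u; chars tu.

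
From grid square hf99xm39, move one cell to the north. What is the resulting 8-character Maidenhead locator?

Latitude extended square 9; +1 → 10, wraps to 0, carry into subsquare.
Latitude subsquare m = 12; +1 → 13 = n.
The longitude characters are unchanged.

HF99xn30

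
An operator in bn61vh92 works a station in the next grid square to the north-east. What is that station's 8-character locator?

BN61wh03

Longitude extended square 9; +1 → 10, wraps to 0, carry into subsquare.
Longitude subsquare v = 21; +1 → 22 = w.
Latitude extended square 2; +1 → 3.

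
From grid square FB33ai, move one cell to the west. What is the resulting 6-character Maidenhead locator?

Longitude subsquare a = 0; −1 → -1, wraps to 23 = x, carry into square.
Longitude square 3; −1 → 2.
The latitude characters are unchanged.

FB23xi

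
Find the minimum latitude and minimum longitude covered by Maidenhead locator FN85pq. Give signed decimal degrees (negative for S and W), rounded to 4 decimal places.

45.6667, -62.7500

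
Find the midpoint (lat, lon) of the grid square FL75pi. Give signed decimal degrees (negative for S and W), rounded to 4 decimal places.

Field F=5, L=11: +5·20° lon, +11·10° lat → SW at lon -80°, lat 20°.
Square 7, 5: +7·2° lon, +5·1° lat → SW at lon -66°, lat 25°.
Subsquare p=15, i=8: +15·0.0833333° lon, +8·0.0416667° lat → SW at lon -64.75°, lat 25.3333°.
Cell spans 0.0833333° lon × 0.0416667° lat. Centre is SW corner plus half of each.
latitude 25.3542, longitude -64.7083.

25.3542, -64.7083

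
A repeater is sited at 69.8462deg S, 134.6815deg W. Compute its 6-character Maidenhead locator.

Add 180° to longitude and 90° to latitude: 45.3185, 20.1538.
Field: lon ⌊45.3185/20⌋ = 2 → C; lat ⌊20.1538/10⌋ = 2 → C.
Square: lon ⌊5.3185/2⌋ = 2; lat ⌊0.1538/1⌋ = 0.
Subsquare: lon ⌊1.3185/0.0833333⌋ = 15 → p; lat ⌊0.1538/0.0416667⌋ = 3 → d.

CC20pd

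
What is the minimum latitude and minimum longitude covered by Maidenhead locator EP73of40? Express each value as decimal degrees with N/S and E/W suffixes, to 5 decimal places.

63.20833° N, 84.80000° W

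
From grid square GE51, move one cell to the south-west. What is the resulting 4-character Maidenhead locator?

GE40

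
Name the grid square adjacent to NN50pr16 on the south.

NN50pr15

Latitude extended square 6; −1 → 5.
The longitude characters are unchanged.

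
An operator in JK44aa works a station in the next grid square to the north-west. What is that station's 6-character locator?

JK34xb

Longitude subsquare a = 0; −1 → -1, wraps to 23 = x, carry into square.
Longitude square 4; −1 → 3.
Latitude subsquare a = 0; +1 → 1 = b.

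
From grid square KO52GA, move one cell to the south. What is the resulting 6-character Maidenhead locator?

Latitude subsquare a = 0; −1 → -1, wraps to 23 = x, carry into square.
Latitude square 2; −1 → 1.
The longitude characters are unchanged.

KO51gx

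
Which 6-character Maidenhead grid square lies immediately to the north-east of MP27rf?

Longitude subsquare r = 17; +1 → 18 = s.
Latitude subsquare f = 5; +1 → 6 = g.

MP27sg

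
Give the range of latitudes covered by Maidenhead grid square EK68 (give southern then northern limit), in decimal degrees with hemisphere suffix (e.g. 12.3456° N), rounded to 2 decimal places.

Field E=4, K=10: +4·20° lon, +10·10° lat → SW at lon -100°, lat 10°.
Square 6, 8: +6·2° lon, +8·1° lat → SW at lon -88°, lat 18°.
Cell spans 2° lon × 1° lat.
south 18.00° N, north 19.00° N.

18.00° N, 19.00° N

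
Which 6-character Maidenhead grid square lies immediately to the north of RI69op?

RI69oq

Latitude subsquare p = 15; +1 → 16 = q.
The longitude characters are unchanged.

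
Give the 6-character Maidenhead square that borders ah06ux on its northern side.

Latitude subsquare x = 23; +1 → 24, wraps to 0 = a, carry into square.
Latitude square 6; +1 → 7.
The longitude characters are unchanged.

AH07ua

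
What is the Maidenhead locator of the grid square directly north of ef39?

EG30

Latitude square 9; +1 → 10, wraps to 0, carry into field.
Latitude field F = 5; +1 → 6 = G.
The longitude characters are unchanged.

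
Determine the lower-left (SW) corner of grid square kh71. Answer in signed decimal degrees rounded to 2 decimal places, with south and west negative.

-19.00, 34.00

Field K=10, H=7: +10·20° lon, +7·10° lat → SW at lon 20°, lat -20°.
Square 7, 1: +7·2° lon, +1·1° lat → SW at lon 34°, lat -19°.
latitude -19.00, longitude 34.00.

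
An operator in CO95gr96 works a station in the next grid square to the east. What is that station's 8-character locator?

Longitude extended square 9; +1 → 10, wraps to 0, carry into subsquare.
Longitude subsquare g = 6; +1 → 7 = h.
The latitude characters are unchanged.

CO95hr06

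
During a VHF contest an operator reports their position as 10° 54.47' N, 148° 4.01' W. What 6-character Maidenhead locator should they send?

BK50xv

Shift to the Maidenhead origin (180°W, 90°S): lon 31.9332, lat 100.9078.
Field: lon ⌊31.9332/20⌋ = 1 → B; lat ⌊100.9078/10⌋ = 10 → K.
Square: lon ⌊11.9332/2⌋ = 5; lat ⌊0.9078/1⌋ = 0.
Subsquare: lon ⌊1.9332/0.0833333⌋ = 23 → x; lat ⌊0.9078/0.0416667⌋ = 21 → v.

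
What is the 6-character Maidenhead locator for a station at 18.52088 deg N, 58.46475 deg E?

Shift to the Maidenhead origin (180°W, 90°S): lon 238.4648, lat 108.5209.
Field: lon ⌊238.4648/20⌋ = 11 → L; lat ⌊108.5209/10⌋ = 10 → K.
Square: lon ⌊18.4648/2⌋ = 9; lat ⌊8.5209/1⌋ = 8.
Subsquare: lon ⌊0.4648/0.0833333⌋ = 5 → f; lat ⌊0.5209/0.0416667⌋ = 12 → m.

LK98fm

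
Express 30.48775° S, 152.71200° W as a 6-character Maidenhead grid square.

BF39pm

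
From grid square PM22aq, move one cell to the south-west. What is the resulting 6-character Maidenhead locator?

Longitude subsquare a = 0; −1 → -1, wraps to 23 = x, carry into square.
Longitude square 2; −1 → 1.
Latitude subsquare q = 16; −1 → 15 = p.

PM12xp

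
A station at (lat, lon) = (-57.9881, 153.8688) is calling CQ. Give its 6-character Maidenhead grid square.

Offset from 180°W / 90°S: lon 333.8688°, lat 32.0119°.
Field (20°×10°, letters A–R): 333.8688/20 → 16 → Q, 32.0119/10 → 3 → D; chars QD.
Square (2°×1°, digits 0–9): 13.8688/2 → 6, 2.0119/1 → 2; chars 62.
Subsquare (5′×2.5′, letters a–x): 1.8688/0.0833333 → 22 → w, 0.0119/0.0416667 → 0 → a; chars wa.

QD62wa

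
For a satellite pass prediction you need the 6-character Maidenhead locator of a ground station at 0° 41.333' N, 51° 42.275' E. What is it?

LJ50uq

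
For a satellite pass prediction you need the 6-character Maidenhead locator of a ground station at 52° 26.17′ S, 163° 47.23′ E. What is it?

Add 180° to longitude and 90° to latitude: 343.7872, 37.5638.
Field: 343.7872/20 → 17 → R, 37.5638/10 → 3 → D; chars RD.
Square: 3.7872/2 → 1, 7.5638/1 → 7; chars 17.
Subsquare: 1.7872/0.0833333 → 21 → v, 0.5638/0.0416667 → 13 → n; chars vn.

RD17vn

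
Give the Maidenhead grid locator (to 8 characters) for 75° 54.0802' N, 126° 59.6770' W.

CQ65mv06

Offset from 180°W / 90°S: lon 53.00538°, lat 165.90134°.
Field: lon ⌊53.00538/20⌋ = 2 → C; lat ⌊165.90134/10⌋ = 16 → Q.
Square: lon ⌊13.00538/2⌋ = 6; lat ⌊5.90134/1⌋ = 5.
Subsquare: lon ⌊1.00538/0.0833333⌋ = 12 → m; lat ⌊0.90134/0.0416667⌋ = 21 → v.
Extended square: lon ⌊0.00538/0.00833333⌋ = 0; lat ⌊0.02634/0.00416667⌋ = 6.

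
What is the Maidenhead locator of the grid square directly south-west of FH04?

EH93

Longitude square 0; −1 → -1, wraps to 9, carry into field.
Longitude field F = 5; −1 → 4 = E.
Latitude square 4; −1 → 3.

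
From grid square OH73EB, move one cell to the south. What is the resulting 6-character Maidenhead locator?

Latitude subsquare b = 1; −1 → 0 = a.
The longitude characters are unchanged.

OH73ea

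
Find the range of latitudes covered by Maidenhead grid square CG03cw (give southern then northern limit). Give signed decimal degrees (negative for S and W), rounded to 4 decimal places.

-26.0833, -26.0417

Field C=2, G=6: +2·20° lon, +6·10° lat → SW at lon -140°, lat -30°.
Square 0, 3: +0·2° lon, +3·1° lat → SW at lon -140°, lat -27°.
Subsquare c=2, w=22: +2·0.0833333° lon, +22·0.0416667° lat → SW at lon -139.833°, lat -26.0833°.
Cell spans 0.0833333° lon × 0.0416667° lat.
south -26.0833, north -26.0417.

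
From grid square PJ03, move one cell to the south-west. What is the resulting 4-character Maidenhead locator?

Longitude square 0; −1 → -1, wraps to 9, carry into field.
Longitude field P = 15; −1 → 14 = O.
Latitude square 3; −1 → 2.

OJ92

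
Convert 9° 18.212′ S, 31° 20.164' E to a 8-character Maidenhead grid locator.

KI50qq07

Offset from 180°W / 90°S: lon 211.33607°, lat 80.69647°.
Field: 211.33607/20 → 10 → K, 80.69647/10 → 8 → I; chars KI.
Square: 11.33607/2 → 5, 0.69647/1 → 0; chars 50.
Subsquare: 1.33607/0.0833333 → 16 → q, 0.69647/0.0416667 → 16 → q; chars qq.
Extended square: 0.00273/0.00833333 → 0, 0.02980/0.00416667 → 7; chars 07.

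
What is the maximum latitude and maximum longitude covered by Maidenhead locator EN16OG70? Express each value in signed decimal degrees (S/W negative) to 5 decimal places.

46.25417, -96.76667

Field E=4, N=13: +4·20° lon, +13·10° lat → SW at lon -100°, lat 40°.
Square 1, 6: +1·2° lon, +6·1° lat → SW at lon -98°, lat 46°.
Subsquare o=14, g=6: +14·0.0833333° lon, +6·0.0416667° lat → SW at lon -96.8333°, lat 46.25°.
Extended square 7, 0: +7·0.00833333° lon, +0·0.00416667° lat → SW at lon -96.775°, lat 46.25°.
Cell spans 0.00833333° lon × 0.00416667° lat. NE corner is SW corner plus one full cell.
latitude 46.25417, longitude -96.76667.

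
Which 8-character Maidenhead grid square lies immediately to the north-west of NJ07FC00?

NJ07ec91

Longitude extended square 0; −1 → -1, wraps to 9, carry into subsquare.
Longitude subsquare f = 5; −1 → 4 = e.
Latitude extended square 0; +1 → 1.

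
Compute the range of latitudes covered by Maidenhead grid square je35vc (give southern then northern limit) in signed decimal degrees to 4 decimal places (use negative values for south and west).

-44.9167, -44.8750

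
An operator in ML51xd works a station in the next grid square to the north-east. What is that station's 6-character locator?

Longitude subsquare x = 23; +1 → 24, wraps to 0 = a, carry into square.
Longitude square 5; +1 → 6.
Latitude subsquare d = 3; +1 → 4 = e.

ML61ae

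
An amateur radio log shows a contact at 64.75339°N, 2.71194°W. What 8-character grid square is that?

Offset from 180°W / 90°S: lon 177.28806°, lat 154.75339°.
Field: 177.28806/20 → 8 → I, 154.75339/10 → 15 → P; chars IP.
Square: 17.28806/2 → 8, 4.75339/1 → 4; chars 84.
Subsquare: 1.28806/0.0833333 → 15 → p, 0.75339/0.0416667 → 18 → s; chars ps.
Extended square: 0.03806/0.00833333 → 4, 0.00339/0.00416667 → 0; chars 40.

IP84ps40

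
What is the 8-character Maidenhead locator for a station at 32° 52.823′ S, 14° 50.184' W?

IF27nc98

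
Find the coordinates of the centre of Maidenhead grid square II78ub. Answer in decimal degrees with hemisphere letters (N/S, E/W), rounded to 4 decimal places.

Field I=8, I=8: +8·20° lon, +8·10° lat → SW at lon -20°, lat -10°.
Square 7, 8: +7·2° lon, +8·1° lat → SW at lon -6°, lat -2°.
Subsquare u=20, b=1: +20·0.0833333° lon, +1·0.0416667° lat → SW at lon -4.33333°, lat -1.95833°.
Cell spans 0.0833333° lon × 0.0416667° lat. Centre is SW corner plus half of each.
latitude 1.9375° S, longitude 4.2917° W.

1.9375° S, 4.2917° W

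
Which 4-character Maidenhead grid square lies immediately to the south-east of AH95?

BH04

Longitude square 9; +1 → 10, wraps to 0, carry into field.
Longitude field A = 0; +1 → 1 = B.
Latitude square 5; −1 → 4.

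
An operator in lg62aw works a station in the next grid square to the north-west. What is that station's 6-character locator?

Longitude subsquare a = 0; −1 → -1, wraps to 23 = x, carry into square.
Longitude square 6; −1 → 5.
Latitude subsquare w = 22; +1 → 23 = x.

LG52xx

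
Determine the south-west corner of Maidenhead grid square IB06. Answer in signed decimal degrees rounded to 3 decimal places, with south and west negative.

Field I=8, B=1: +8·20° lon, +1·10° lat → SW at lon -20°, lat -80°.
Square 0, 6: +0·2° lon, +6·1° lat → SW at lon -20°, lat -74°.
latitude -74.000, longitude -20.000.

-74.000, -20.000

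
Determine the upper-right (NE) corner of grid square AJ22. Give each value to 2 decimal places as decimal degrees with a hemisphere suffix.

3.00° N, 174.00° W

Field A=0, J=9: +0·20° lon, +9·10° lat → SW at lon -180°, lat 0°.
Square 2, 2: +2·2° lon, +2·1° lat → SW at lon -176°, lat 2°.
Cell spans 2° lon × 1° lat. NE corner is SW corner plus one full cell.
latitude 3.00° N, longitude 174.00° W.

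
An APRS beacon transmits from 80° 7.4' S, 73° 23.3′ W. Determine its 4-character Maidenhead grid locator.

Offset from 180°W / 90°S: lon 106.61°, lat 9.88°.
Field: lon ⌊106.61/20⌋ = 5 → F; lat ⌊9.88/10⌋ = 0 → A.
Square: lon ⌊6.61/2⌋ = 3; lat ⌊9.88/1⌋ = 9.

FA39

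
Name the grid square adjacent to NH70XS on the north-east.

Longitude subsquare x = 23; +1 → 24, wraps to 0 = a, carry into square.
Longitude square 7; +1 → 8.
Latitude subsquare s = 18; +1 → 19 = t.

NH80at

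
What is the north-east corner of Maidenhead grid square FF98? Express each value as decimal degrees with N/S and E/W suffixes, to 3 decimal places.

Field F=5, F=5: +5·20° lon, +5·10° lat → SW at lon -80°, lat -40°.
Square 9, 8: +9·2° lon, +8·1° lat → SW at lon -62°, lat -32°.
Cell spans 2° lon × 1° lat. NE corner is SW corner plus one full cell.
latitude 31.000° S, longitude 60.000° W.

31.000° S, 60.000° W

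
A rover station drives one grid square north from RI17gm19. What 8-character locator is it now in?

RI17gn10

Latitude extended square 9; +1 → 10, wraps to 0, carry into subsquare.
Latitude subsquare m = 12; +1 → 13 = n.
The longitude characters are unchanged.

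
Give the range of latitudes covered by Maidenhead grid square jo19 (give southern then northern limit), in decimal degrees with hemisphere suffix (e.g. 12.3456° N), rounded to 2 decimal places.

59.00° N, 60.00° N

Field J=9, O=14: +9·20° lon, +14·10° lat → SW at lon 0°, lat 50°.
Square 1, 9: +1·2° lon, +9·1° lat → SW at lon 2°, lat 59°.
Cell spans 2° lon × 1° lat.
south 59.00° N, north 60.00° N.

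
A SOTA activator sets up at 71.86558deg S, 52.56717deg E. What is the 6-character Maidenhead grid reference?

LB68gd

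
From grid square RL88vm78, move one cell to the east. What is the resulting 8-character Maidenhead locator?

RL88vm88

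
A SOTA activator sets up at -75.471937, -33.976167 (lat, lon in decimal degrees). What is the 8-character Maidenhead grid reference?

HB34am26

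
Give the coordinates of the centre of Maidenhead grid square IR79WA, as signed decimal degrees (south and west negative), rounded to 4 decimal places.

Field I=8, R=17: +8·20° lon, +17·10° lat → SW at lon -20°, lat 80°.
Square 7, 9: +7·2° lon, +9·1° lat → SW at lon -6°, lat 89°.
Subsquare w=22, a=0: +22·0.0833333° lon, +0·0.0416667° lat → SW at lon -4.16667°, lat 89°.
Cell spans 0.0833333° lon × 0.0416667° lat. Centre is SW corner plus half of each.
latitude 89.0208, longitude -4.1250.

89.0208, -4.1250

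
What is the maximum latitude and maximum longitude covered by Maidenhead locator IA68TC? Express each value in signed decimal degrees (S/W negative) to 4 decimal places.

-81.8750, -6.3333

Field I=8, A=0: +8·20° lon, +0·10° lat → SW at lon -20°, lat -90°.
Square 6, 8: +6·2° lon, +8·1° lat → SW at lon -8°, lat -82°.
Subsquare t=19, c=2: +19·0.0833333° lon, +2·0.0416667° lat → SW at lon -6.41667°, lat -81.9167°.
Cell spans 0.0833333° lon × 0.0416667° lat. NE corner is SW corner plus one full cell.
latitude -81.8750, longitude -6.3333.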